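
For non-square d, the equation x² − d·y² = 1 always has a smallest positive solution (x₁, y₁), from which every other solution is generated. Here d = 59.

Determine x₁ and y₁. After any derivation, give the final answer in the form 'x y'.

530 69

√59 → a₀=7, period (1,2,7,2,1,14); ℓ=6 even so k=5
step 0: (7, 1)  from 7·(1,0) + (0,1)
…
step 3: (169, 22)  from 7·(23,3) + (8,1)
step 4: (361, 47)  from 2·(169,22) + (23,3)
step 5: (530, 69)  from 1·(361,47) + (169,22)
(x₁, y₁) = (530, 69);  530² − 59·69² = 1 ✓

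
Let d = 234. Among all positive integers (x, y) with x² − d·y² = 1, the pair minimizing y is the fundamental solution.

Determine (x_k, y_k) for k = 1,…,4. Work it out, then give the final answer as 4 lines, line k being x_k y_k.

5201 340
54100801 3536680
562756526801 36788545020
5853793337683201 382674441761360

√234 = [15; 3,2,1,2,1,2,3,30, …], period ℓ=8 (even) → k=7
i=0: a=15 ⇒ p=15, q=1
…
i=4: a=2 ⇒ p=413, q=27
…
i=6: a=2 ⇒ p=1545, q=101
i=7: a=3 ⇒ p=5201, q=340
fundamental: x₁=5201, y₁=340  (since 27050401 − 234·115600 = 1)
k=2:  x_2 = 5201·5201+234·340·340 = 54100801,  y_2 = 5201·340+340·5201 = 3536680
k=3:  x_3 = 5201·54100801+234·340·3536680 = 562756526801,  y_3 = 5201·3536680+340·54100801 = 36788545020
k=4:  x_4 = 5201·562756526801+234·340·36788545020 = 5853793337683201,  y_4 = 5201·36788545020+340·562756526801 = 382674441761360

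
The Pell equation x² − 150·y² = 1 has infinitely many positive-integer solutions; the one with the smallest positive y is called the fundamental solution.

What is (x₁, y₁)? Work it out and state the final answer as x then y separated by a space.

49 4

√150 = [12; 4,24, …], period ℓ=2 (even) → k=1
i=0: a=12 ⇒ p=12, q=1
i=1: a=4 ⇒ p=49, q=4
→ (49, 4).  Check: 49²=2401, 150·4²=2400, difference 1.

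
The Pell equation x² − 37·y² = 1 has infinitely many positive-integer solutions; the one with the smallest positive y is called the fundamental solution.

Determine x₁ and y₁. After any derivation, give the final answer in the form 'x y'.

73 12

d=37: √d = [6; 12] (ℓ=1, odd), read p_1/q_1
k=0  a_k=6  p_k/q_k = 6/1
k=1  a_k=12  p_k/q_k = 73/12
fundamental: x₁=73, y₁=12  (since 5329 − 37·144 = 1)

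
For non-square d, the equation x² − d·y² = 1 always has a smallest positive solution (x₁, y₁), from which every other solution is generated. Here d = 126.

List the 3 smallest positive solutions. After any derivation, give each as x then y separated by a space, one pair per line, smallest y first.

√126 → a₀=11, period (4,2,4,22); ℓ=4 even so k=3
k=0  a_k=11  p_k/q_k = 11/1
…
k=2  a_k=2  p_k/q_k = 101/9
k=3  a_k=4  p_k/q_k = 449/40
fundamental: x₁=449, y₁=40  (since 201601 − 126·1600 = 1)
(x_2, y_2) = (449·449 + 126·40·40, 449·40 + 40·449) = (403201, 35920)
(x_3, y_3) = (449·403201 + 126·40·35920, 449·35920 + 40·403201) = (362074049, 32256120)

449 40
403201 35920
362074049 32256120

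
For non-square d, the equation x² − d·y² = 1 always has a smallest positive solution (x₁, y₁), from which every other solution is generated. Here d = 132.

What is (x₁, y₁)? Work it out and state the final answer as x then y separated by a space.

23 2

d=132: √d = [11; 2,22] (ℓ=2, even), read p_1/q_1
a_0=11:  p_0=11·1+0=11,  q_0=11·0+1=1
a_1=2:  p_1=2·11+1=23,  q_1=2·1+0=2
(x₁, y₁) = (23, 2);  23² − 132·2² = 1 ✓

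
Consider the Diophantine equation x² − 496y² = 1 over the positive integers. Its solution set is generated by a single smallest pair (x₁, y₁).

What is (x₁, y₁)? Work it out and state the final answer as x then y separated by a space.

4620799 207480

d=496: √d = [22; 3,1,2,4,1,…,1,3,44] (ℓ=16, even), read p_15/q_15
a_0=22:  p_0=22·1+0=22,  q_0=22·0+1=1
…
a_2=1:  p_2=1·67+22=89,  q_2=1·3+1=4
a_3=2:  p_3=2·89+67=245,  q_3=2·4+3=11
a_4=4:  p_4=4·245+89=1069,  q_4=4·11+4=48
a_5=1:  p_5=1·1069+245=1314,  q_5=1·48+11=59
a_6=1:  p_6=1·1314+1069=2383,  q_6=1·59+48=107
a_7=2:  p_7=2·2383+1314=6080,  q_7=2·107+59=273
…
a_10=1:  p_10=1·35166+14543=49709,  q_10=1·1579+653=2232
a_11=1:  p_11=1·49709+35166=84875,  q_11=1·2232+1579=3811
a_12=4:  p_12=4·84875+49709=389209,  q_12=4·3811+2232=17476
a_13=2:  p_13=2·389209+84875=863293,  q_13=2·17476+3811=38763
a_14=1:  p_14=1·863293+389209=1252502,  q_14=1·38763+17476=56239
a_15=3:  p_15=3·1252502+863293=4620799,  q_15=3·56239+38763=207480
→ (4620799, 207480).  Check: 4620799²=21351783398401, 496·207480²=21351783398400, difference 1.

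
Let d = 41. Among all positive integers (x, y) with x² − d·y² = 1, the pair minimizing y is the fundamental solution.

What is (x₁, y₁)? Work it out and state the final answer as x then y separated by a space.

√41 = [6; 2,2,12, …], period ℓ=3 (odd) → k=5
step 0: (6, 1)  from 6·(1,0) + (0,1)
step 1: (13, 2)  from 2·(6,1) + (1,0)
…
step 4: (826, 129)  from 2·(397,62) + (32,5)
step 5: (2049, 320)  from 2·(826,129) + (397,62)
fundamental: x₁=2049, y₁=320  (since 4198401 − 41·102400 = 1)

2049 320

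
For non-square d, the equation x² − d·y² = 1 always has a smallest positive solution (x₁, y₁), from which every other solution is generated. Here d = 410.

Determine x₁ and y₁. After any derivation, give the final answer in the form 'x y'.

[20; 4,40] for √410; ℓ=2 ⇒ convergent index 1
i=0: a=20 ⇒ p=20, q=1
i=1: a=4 ⇒ p=81, q=4
(x₁, y₁) = (81, 4);  81² − 410·4² = 1 ✓

81 4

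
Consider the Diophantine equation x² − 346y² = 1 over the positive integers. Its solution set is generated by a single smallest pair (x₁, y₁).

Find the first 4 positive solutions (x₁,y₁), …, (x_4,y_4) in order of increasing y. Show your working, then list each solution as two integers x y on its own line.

√346 = [18; 1,1,1,1,36, …], period ℓ=5 (odd) → k=9
i=0: a=18 ⇒ p=18, q=1
i=1: a=1 ⇒ p=19, q=1
i=2: a=1 ⇒ p=37, q=2
i=3: a=1 ⇒ p=56, q=3
i=4: a=1 ⇒ p=93, q=5
…
i=6: a=1 ⇒ p=3497, q=188
…
i=8: a=1 ⇒ p=10398, q=559
i=9: a=1 ⇒ p=17299, q=930
→ (17299, 930).  Check: 17299²=299255401, 346·930²=299255400, difference 1.
(17299+930√346)^2 = 598510801 + 32176140√346
(17299+930√346)^3 = 20707276675699 + 1113230090790√346
(17299+930√346)^4 = 716430357827323201 + 38515534648976280√346

17299 930
598510801 32176140
20707276675699 1113230090790
716430357827323201 38515534648976280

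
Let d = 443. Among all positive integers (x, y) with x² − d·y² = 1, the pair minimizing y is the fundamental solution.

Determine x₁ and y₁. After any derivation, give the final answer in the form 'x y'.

[21; 21,42] for √443; ℓ=2 ⇒ convergent index 1
a_0=21:  p_0=21·1+0=21,  q_0=21·0+1=1
a_1=21:  p_1=21·21+1=442,  q_1=21·1+0=21
fundamental: x₁=442, y₁=21  (since 195364 − 443·441 = 1)

442 21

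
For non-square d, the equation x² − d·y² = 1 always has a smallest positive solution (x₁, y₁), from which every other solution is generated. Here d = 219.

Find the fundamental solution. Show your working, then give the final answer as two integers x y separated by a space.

74 5

d=219: √d = [14; 1,3,1,28] (ℓ=4, even), read p_3/q_3
step 0: (14, 1)  from 14·(1,0) + (0,1)
…
step 2: (59, 4)  from 3·(15,1) + (14,1)
step 3: (74, 5)  from 1·(59,4) + (15,1)
fundamental: x₁=74, y₁=5  (since 5476 − 219·25 = 1)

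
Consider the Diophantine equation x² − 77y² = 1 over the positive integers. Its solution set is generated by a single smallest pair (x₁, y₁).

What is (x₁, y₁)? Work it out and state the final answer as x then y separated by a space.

√77 = [8; 1,3,2,3,1,16, …], period ℓ=6 (even) → k=5
a_0=8:  p_0=8·1+0=8,  q_0=8·0+1=1
a_1=1:  p_1=1·8+1=9,  q_1=1·1+0=1
a_2=3:  p_2=3·9+8=35,  q_2=3·1+1=4
…
a_4=3:  p_4=3·79+35=272,  q_4=3·9+4=31
a_5=1:  p_5=1·272+79=351,  q_5=1·31+9=40
fundamental: x₁=351, y₁=40  (since 123201 − 77·1600 = 1)

351 40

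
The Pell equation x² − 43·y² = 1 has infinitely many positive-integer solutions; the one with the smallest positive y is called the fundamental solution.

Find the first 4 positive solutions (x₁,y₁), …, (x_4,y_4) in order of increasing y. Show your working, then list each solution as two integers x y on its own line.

3482 531
24248647 3697884
168867574226 25752063645
1175993762661217 179337367525896

√43 = [6; 1,1,3,1,5,1,3,1,1,12, …], period ℓ=10 (even) → k=9
k=0  a_k=6  p_k/q_k = 6/1
k=1  a_k=1  p_k/q_k = 7/1
…
k=6  a_k=1  p_k/q_k = 400/61
k=7  a_k=3  p_k/q_k = 1541/235
k=8  a_k=1  p_k/q_k = 1941/296
k=9  a_k=1  p_k/q_k = 3482/531
fundamental: x₁=3482, y₁=531  (since 12124324 − 43·281961 = 1)
(x_2, y_2) = (3482·3482 + 43·531·531, 3482·531 + 531·3482) = (24248647, 3697884)
(x_3, y_3) = (3482·24248647 + 43·531·3697884, 3482·3697884 + 531·24248647) = (168867574226, 25752063645)
(x_4, y_4) = (3482·168867574226 + 43·531·25752063645, 3482·25752063645 + 531·168867574226) = (1175993762661217, 179337367525896)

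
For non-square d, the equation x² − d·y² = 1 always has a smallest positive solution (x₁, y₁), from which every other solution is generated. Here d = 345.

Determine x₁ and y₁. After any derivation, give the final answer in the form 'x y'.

d=345: √d = [18; 1,1,2,1,6,1,2,1,1,36] (ℓ=10, even), read p_9/q_9
k=0  a_k=18  p_k/q_k = 18/1
k=1  a_k=1  p_k/q_k = 19/1
k=2  a_k=1  p_k/q_k = 37/2
k=3  a_k=2  p_k/q_k = 93/5
k=4  a_k=1  p_k/q_k = 130/7
k=5  a_k=6  p_k/q_k = 873/47
…
k=7  a_k=2  p_k/q_k = 2879/155
k=8  a_k=1  p_k/q_k = 3882/209
k=9  a_k=1  p_k/q_k = 6761/364
(x₁, y₁) = (6761, 364);  6761² − 345·364² = 1 ✓

6761 364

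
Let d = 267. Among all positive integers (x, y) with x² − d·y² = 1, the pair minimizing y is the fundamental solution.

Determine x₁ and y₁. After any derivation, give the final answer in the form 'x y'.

d=267: √d = [16; 2,1,15,1,2,32] (ℓ=6, even), read p_5/q_5
a_0=16:  p_0=16·1+0=16,  q_0=16·0+1=1
a_1=2:  p_1=2·16+1=33,  q_1=2·1+0=2
a_2=1:  p_2=1·33+16=49,  q_2=1·2+1=3
…
a_4=1:  p_4=1·768+49=817,  q_4=1·47+3=50
a_5=2:  p_5=2·817+768=2402,  q_5=2·50+47=147
fundamental: x₁=2402, y₁=147  (since 5769604 − 267·21609 = 1)

2402 147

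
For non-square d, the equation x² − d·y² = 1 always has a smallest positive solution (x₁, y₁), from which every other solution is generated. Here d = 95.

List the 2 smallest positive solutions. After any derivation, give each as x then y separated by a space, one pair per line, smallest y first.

39 4
3041 312

d=95: √d = [9; 1,2,1,18] (ℓ=4, even), read p_3/q_3
i=0: a=9 ⇒ p=9, q=1
…
i=2: a=2 ⇒ p=29, q=3
i=3: a=1 ⇒ p=39, q=4
→ (39, 4).  Check: 39²=1521, 95·4²=1520, difference 1.
n=2: (39,4)∘(39,4) = (39·39+95·4·4, 39·4+4·39) = (3041,312)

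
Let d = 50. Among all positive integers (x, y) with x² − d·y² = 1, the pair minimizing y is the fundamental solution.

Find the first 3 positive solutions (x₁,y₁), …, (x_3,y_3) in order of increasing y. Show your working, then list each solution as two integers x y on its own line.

99 14
19601 2772
3880899 548842

√50 → a₀=7, period (14); ℓ=1 odd so k=1
a_0=7:  p_0=7·1+0=7,  q_0=7·0+1=1
a_1=14:  p_1=14·7+1=99,  q_1=14·1+0=14
→ (99, 14).  Check: 99²=9801, 50·14²=9800, difference 1.
k=2:  x_2 = 99·99+50·14·14 = 19601,  y_2 = 99·14+14·99 = 2772
k=3:  x_3 = 99·19601+50·14·2772 = 3880899,  y_3 = 99·2772+14·19601 = 548842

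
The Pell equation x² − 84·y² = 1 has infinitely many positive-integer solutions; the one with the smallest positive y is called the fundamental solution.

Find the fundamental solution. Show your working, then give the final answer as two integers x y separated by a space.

√84 → a₀=9, period (6,18); ℓ=2 even so k=1
i=0: a=9 ⇒ p=9, q=1
i=1: a=6 ⇒ p=55, q=6
(x₁, y₁) = (55, 6);  55² − 84·6² = 1 ✓

55 6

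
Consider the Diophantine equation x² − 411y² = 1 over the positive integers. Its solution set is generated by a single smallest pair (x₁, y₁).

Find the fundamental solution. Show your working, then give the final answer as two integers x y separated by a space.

49730 2453

√411 → a₀=20, period (3,1,1,1,19,1,1,1,3,40); ℓ=10 even so k=9
k=0  a_k=20  p_k/q_k = 20/1
…
k=4  a_k=1  p_k/q_k = 223/11
…
k=8  a_k=1  p_k/q_k = 13583/670
k=9  a_k=3  p_k/q_k = 49730/2453
(x₁, y₁) = (49730, 2453);  49730² − 411·2453² = 1 ✓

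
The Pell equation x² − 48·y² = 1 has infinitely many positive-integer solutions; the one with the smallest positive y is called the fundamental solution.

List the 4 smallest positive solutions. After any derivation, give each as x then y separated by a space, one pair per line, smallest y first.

d=48: √d = [6; 1,12] (ℓ=2, even), read p_1/q_1
k=0  a_k=6  p_k/q_k = 6/1
k=1  a_k=1  p_k/q_k = 7/1
(x₁, y₁) = (7, 1);  7² − 48·1² = 1 ✓
n=2: (7,1)∘(7,1) = (7·7+48·1·1, 7·1+1·7) = (97,14)
n=3: (97,14)∘(7,1) = (7·97+48·1·14, 7·14+1·97) = (1351,195)
n=4: (1351,195)∘(7,1) = (7·1351+48·1·195, 7·195+1·1351) = (18817,2716)

7 1
97 14
1351 195
18817 2716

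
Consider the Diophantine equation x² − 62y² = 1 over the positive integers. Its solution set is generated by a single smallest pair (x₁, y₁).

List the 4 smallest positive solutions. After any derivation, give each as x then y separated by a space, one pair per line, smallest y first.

63 8
7937 1008
999999 127000
125991937 16000992

d=62: √d = [7; 1,6,1,14] (ℓ=4, even), read p_3/q_3
step 0: (7, 1)  from 7·(1,0) + (0,1)
…
step 2: (55, 7)  from 6·(8,1) + (7,1)
step 3: (63, 8)  from 1·(55,7) + (8,1)
→ (63, 8).  Check: 63²=3969, 62·8²=3968, difference 1.
(x_2, y_2) = (63·63 + 62·8·8, 63·8 + 8·63) = (7937, 1008)
(x_3, y_3) = (63·7937 + 62·8·1008, 63·1008 + 8·7937) = (999999, 127000)
(x_4, y_4) = (63·999999 + 62·8·127000, 63·127000 + 8·999999) = (125991937, 16000992)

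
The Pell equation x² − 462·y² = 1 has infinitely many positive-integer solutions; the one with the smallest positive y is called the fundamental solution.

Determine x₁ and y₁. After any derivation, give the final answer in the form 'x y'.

43 2

d=462: √d = [21; 2,42] (ℓ=2, even), read p_1/q_1
a_0=21:  p_0=21·1+0=21,  q_0=21·0+1=1
a_1=2:  p_1=2·21+1=43,  q_1=2·1+0=2
fundamental: x₁=43, y₁=2  (since 1849 − 462·4 = 1)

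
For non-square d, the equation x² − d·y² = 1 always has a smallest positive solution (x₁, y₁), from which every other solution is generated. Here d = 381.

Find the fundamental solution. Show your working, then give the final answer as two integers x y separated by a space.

√381 → a₀=19, period (1,1,12,1,1,38); ℓ=6 even so k=5
step 0: (19, 1)  from 19·(1,0) + (0,1)
…
step 2: (39, 2)  from 1·(20,1) + (19,1)
…
step 4: (527, 27)  from 1·(488,25) + (39,2)
step 5: (1015, 52)  from 1·(527,27) + (488,25)
fundamental: x₁=1015, y₁=52  (since 1030225 − 381·2704 = 1)

1015 52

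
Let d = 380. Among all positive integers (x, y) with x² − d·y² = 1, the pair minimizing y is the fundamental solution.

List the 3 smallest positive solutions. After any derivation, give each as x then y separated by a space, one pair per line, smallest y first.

√380 = [19; 2,38, …], period ℓ=2 (even) → k=1
a_0=19:  p_0=19·1+0=19,  q_0=19·0+1=1
a_1=2:  p_1=2·19+1=39,  q_1=2·1+0=2
fundamental: x₁=39, y₁=2  (since 1521 − 380·4 = 1)
(x_2, y_2) = (39·39 + 380·2·2, 39·2 + 2·39) = (3041, 156)
(x_3, y_3) = (39·3041 + 380·2·156, 39·156 + 2·3041) = (237159, 12166)

39 2
3041 156
237159 12166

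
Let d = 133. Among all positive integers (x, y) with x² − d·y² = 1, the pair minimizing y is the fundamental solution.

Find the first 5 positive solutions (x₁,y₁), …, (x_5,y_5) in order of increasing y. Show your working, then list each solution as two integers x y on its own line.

2588599 224460
13401689565601 1162073863080
69383200415647777399 6016286479789825380
359210566425477440164982401 31147506330593762303822160
1859704226076779569066850908714999 161256807479731348725343689282300

√133 = [11; 1,1,7,5,1,…,1,1,22, …], period ℓ=16 (even) → k=15
i=0: a=11 ⇒ p=11, q=1
i=1: a=1 ⇒ p=12, q=1
…
i=5: a=1 ⇒ p=1061, q=92
…
i=9: a=1 ⇒ p=10979, q=952
i=10: a=1 ⇒ p=18948, q=1643
…
i=13: a=7 ⇒ p=1210008, q=104921
i=14: a=1 ⇒ p=1378591, q=119539
i=15: a=1 ⇒ p=2588599, q=224460
→ (2588599, 224460).  Check: 2588599²=6700844782801, 133·224460²=6700844782800, difference 1.
(x_2, y_2) = (2588599·2588599 + 133·224460·224460, 2588599·224460 + 224460·2588599) = (13401689565601, 1162073863080)
(x_3, y_3) = (2588599·13401689565601 + 133·224460·1162073863080, 2588599·1162073863080 + 224460·13401689565601) = (69383200415647777399, 6016286479789825380)
(x_4, y_4) = (2588599·69383200415647777399 + 133·224460·6016286479789825380, 2588599·6016286479789825380 + 224460·69383200415647777399) = (359210566425477440164982401, 31147506330593762303822160)
(x_5, y_5) = (2588599·359210566425477440164982401 + 133·224460·31147506330593762303822160, 2588599·31147506330593762303822160 + 224460·359210566425477440164982401) = (1859704226076779569066850908714999, 161256807479731348725343689282300)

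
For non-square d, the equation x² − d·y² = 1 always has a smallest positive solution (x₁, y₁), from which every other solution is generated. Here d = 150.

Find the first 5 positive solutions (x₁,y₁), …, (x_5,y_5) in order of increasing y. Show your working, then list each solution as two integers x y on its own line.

√150 → a₀=12, period (4,24); ℓ=2 even so k=1
k=0  a_k=12  p_k/q_k = 12/1
k=1  a_k=4  p_k/q_k = 49/4
→ (49, 4).  Check: 49²=2401, 150·4²=2400, difference 1.
n=2: (49,4)∘(49,4) = (49·49+150·4·4, 49·4+4·49) = (4801,392)
n=3: (4801,392)∘(49,4) = (49·4801+150·4·392, 49·392+4·4801) = (470449,38412)
n=4: (470449,38412)∘(49,4) = (49·470449+150·4·38412, 49·38412+4·470449) = (46099201,3763984)
n=5: (46099201,3763984)∘(49,4) = (49·46099201+150·4·3763984, 49·3763984+4·46099201) = (4517251249,368832020)

49 4
4801 392
470449 38412
46099201 3763984
4517251249 368832020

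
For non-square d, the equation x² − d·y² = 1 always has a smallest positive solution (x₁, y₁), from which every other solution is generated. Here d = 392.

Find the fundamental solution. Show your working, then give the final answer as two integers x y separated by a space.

99 5

d=392: √d = [19; 1,3,1,38] (ℓ=4, even), read p_3/q_3
i=0: a=19 ⇒ p=19, q=1
…
i=2: a=3 ⇒ p=79, q=4
i=3: a=1 ⇒ p=99, q=5
(x₁, y₁) = (99, 5);  99² − 392·5² = 1 ✓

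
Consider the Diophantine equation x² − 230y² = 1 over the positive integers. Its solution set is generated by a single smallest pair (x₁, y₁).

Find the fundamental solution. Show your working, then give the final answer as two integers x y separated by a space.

√230 = [15; 6,30, …], period ℓ=2 (even) → k=1
i=0: a=15 ⇒ p=15, q=1
i=1: a=6 ⇒ p=91, q=6
→ (91, 6).  Check: 91²=8281, 230·6²=8280, difference 1.

91 6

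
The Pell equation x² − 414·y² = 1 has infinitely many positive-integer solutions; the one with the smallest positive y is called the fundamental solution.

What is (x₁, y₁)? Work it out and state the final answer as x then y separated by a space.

24335 1196

[20; 2,1,7,2,7,1,2,40] for √414; ℓ=8 ⇒ convergent index 7
k=0  a_k=20  p_k/q_k = 20/1
k=1  a_k=2  p_k/q_k = 41/2
k=2  a_k=1  p_k/q_k = 61/3
k=3  a_k=7  p_k/q_k = 468/23
…
k=6  a_k=1  p_k/q_k = 8444/415
k=7  a_k=2  p_k/q_k = 24335/1196
→ (24335, 1196).  Check: 24335²=592192225, 414·1196²=592192224, difference 1.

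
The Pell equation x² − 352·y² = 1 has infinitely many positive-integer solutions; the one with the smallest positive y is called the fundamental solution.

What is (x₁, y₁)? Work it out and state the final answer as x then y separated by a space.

77617 4137

√352 = [18; 1,3,5,9,5,3,1,36, …], period ℓ=8 (even) → k=7
step 0: (18, 1)  from 18·(1,0) + (0,1)
step 1: (19, 1)  from 1·(18,1) + (1,0)
step 2: (75, 4)  from 3·(19,1) + (18,1)
…
step 5: (18499, 986)  from 5·(3621,193) + (394,21)
step 6: (59118, 3151)  from 3·(18499,986) + (3621,193)
step 7: (77617, 4137)  from 1·(59118,3151) + (18499,986)
(x₁, y₁) = (77617, 4137);  77617² − 352·4137² = 1 ✓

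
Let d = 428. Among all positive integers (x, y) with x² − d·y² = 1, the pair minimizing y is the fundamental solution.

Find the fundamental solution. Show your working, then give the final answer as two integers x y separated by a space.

1850887 89466

√428 = [20; 1,2,4,1,5,10,5,1,4,2,1,40, …], period ℓ=12 (even) → k=11
k=0  a_k=20  p_k/q_k = 20/1
…
k=2  a_k=2  p_k/q_k = 62/3
k=3  a_k=4  p_k/q_k = 269/13
k=4  a_k=1  p_k/q_k = 331/16
k=5  a_k=5  p_k/q_k = 1924/93
k=6  a_k=10  p_k/q_k = 19571/946
…
k=10  a_k=2  p_k/q_k = 1273708/61567
k=11  a_k=1  p_k/q_k = 1850887/89466
(x₁, y₁) = (1850887, 89466);  1850887² − 428·89466² = 1 ✓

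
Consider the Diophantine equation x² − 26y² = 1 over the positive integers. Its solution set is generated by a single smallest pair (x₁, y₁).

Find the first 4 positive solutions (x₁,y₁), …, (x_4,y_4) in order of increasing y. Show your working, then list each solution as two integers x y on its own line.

√26 = [5; 10, …], period ℓ=1 (odd) → k=1
i=0: a=5 ⇒ p=5, q=1
i=1: a=10 ⇒ p=51, q=10
→ (51, 10).  Check: 51²=2601, 26·10²=2600, difference 1.
(51+10√26)^2 = 5201 + 1020√26
(51+10√26)^3 = 530451 + 104030√26
(51+10√26)^4 = 54100801 + 10610040√26

51 10
5201 1020
530451 104030
54100801 10610040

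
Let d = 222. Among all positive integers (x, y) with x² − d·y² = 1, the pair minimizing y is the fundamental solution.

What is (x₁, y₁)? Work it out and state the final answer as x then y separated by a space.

149 10

d=222: √d = [14; 1,8,1,28] (ℓ=4, even), read p_3/q_3
k=0  a_k=14  p_k/q_k = 14/1
k=1  a_k=1  p_k/q_k = 15/1
k=2  a_k=8  p_k/q_k = 134/9
k=3  a_k=1  p_k/q_k = 149/10
fundamental: x₁=149, y₁=10  (since 22201 − 222·100 = 1)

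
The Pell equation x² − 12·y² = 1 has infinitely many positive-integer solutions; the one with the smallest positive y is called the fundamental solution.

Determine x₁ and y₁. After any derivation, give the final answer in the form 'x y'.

√12 → a₀=3, period (2,6); ℓ=2 even so k=1
k=0  a_k=3  p_k/q_k = 3/1
k=1  a_k=2  p_k/q_k = 7/2
→ (7, 2).  Check: 7²=49, 12·2²=48, difference 1.

7 2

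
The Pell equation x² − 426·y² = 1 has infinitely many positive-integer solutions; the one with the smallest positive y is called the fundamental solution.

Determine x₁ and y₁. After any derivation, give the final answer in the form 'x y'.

88751 4300

d=426: √d = [20; 1,1,1,3,2,6,2,3,1,1,1,40] (ℓ=12, even), read p_11/q_11
i=0: a=20 ⇒ p=20, q=1
i=1: a=1 ⇒ p=21, q=1
i=2: a=1 ⇒ p=41, q=2
i=3: a=1 ⇒ p=62, q=3
…
i=9: a=1 ⇒ p=31971, q=1549
i=10: a=1 ⇒ p=56780, q=2751
i=11: a=1 ⇒ p=88751, q=4300
(x₁, y₁) = (88751, 4300);  88751² − 426·4300² = 1 ✓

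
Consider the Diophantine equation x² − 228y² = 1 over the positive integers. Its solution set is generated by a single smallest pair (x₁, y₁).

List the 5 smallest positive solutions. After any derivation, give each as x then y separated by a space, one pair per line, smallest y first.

√228 → a₀=15, period (10,30); ℓ=2 even so k=1
i=0: a=15 ⇒ p=15, q=1
i=1: a=10 ⇒ p=151, q=10
(x₁, y₁) = (151, 10);  151² − 228·10² = 1 ✓
n=2: (151,10)∘(151,10) = (151·151+228·10·10, 151·10+10·151) = (45601,3020)
n=3: (45601,3020)∘(151,10) = (151·45601+228·10·3020, 151·3020+10·45601) = (13771351,912030)
n=4: (13771351,912030)∘(151,10) = (151·13771351+228·10·912030, 151·912030+10·13771351) = (4158902401,275430040)
n=5: (4158902401,275430040)∘(151,10) = (151·4158902401+228·10·275430040, 151·275430040+10·4158902401) = (1255974753751,83178960050)

151 10
45601 3020
13771351 912030
4158902401 275430040
1255974753751 83178960050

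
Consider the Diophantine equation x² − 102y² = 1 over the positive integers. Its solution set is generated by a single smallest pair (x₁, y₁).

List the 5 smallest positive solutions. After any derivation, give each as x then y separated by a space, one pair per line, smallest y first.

101 10
20401 2020
4120901 408030
832401601 82420040
168141002501 16648440050

√102 = [10; 10,20, …], period ℓ=2 (even) → k=1
a_0=10:  p_0=10·1+0=10,  q_0=10·0+1=1
a_1=10:  p_1=10·10+1=101,  q_1=10·1+0=10
fundamental: x₁=101, y₁=10  (since 10201 − 102·100 = 1)
n=2: (101,10)∘(101,10) = (101·101+102·10·10, 101·10+10·101) = (20401,2020)
n=3: (20401,2020)∘(101,10) = (101·20401+102·10·2020, 101·2020+10·20401) = (4120901,408030)
n=4: (4120901,408030)∘(101,10) = (101·4120901+102·10·408030, 101·408030+10·4120901) = (832401601,82420040)
n=5: (832401601,82420040)∘(101,10) = (101·832401601+102·10·82420040, 101·82420040+10·832401601) = (168141002501,16648440050)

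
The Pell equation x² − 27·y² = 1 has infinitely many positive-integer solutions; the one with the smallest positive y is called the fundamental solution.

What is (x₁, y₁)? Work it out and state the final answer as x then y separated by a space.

26 5

√27 = [5; 5,10, …], period ℓ=2 (even) → k=1
i=0: a=5 ⇒ p=5, q=1
i=1: a=5 ⇒ p=26, q=5
→ (26, 5).  Check: 26²=676, 27·5²=675, difference 1.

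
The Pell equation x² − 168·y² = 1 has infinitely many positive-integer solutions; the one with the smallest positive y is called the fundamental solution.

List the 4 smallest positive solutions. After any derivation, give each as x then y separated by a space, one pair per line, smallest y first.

13 1
337 26
8749 675
227137 17524

d=168: √d = [12; 1,24] (ℓ=2, even), read p_1/q_1
a_0=12:  p_0=12·1+0=12,  q_0=12·0+1=1
a_1=1:  p_1=1·12+1=13,  q_1=1·1+0=1
(x₁, y₁) = (13, 1);  13² − 168·1² = 1 ✓
(13+1√168)^2 = 337 + 26√168
(13+1√168)^3 = 8749 + 675√168
(13+1√168)^4 = 227137 + 17524√168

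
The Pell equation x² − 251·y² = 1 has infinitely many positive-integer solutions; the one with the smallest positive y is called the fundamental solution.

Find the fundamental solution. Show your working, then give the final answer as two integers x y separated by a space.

3674890 231957

√251 = [15; 1,5,2,1,2,…,5,1,30, …], period ℓ=14 (even) → k=13
i=0: a=15 ⇒ p=15, q=1
i=1: a=1 ⇒ p=16, q=1
…
i=3: a=2 ⇒ p=206, q=13
…
i=5: a=2 ⇒ p=808, q=51
…
i=9: a=2 ⇒ p=151649, q=9572
…
i=12: a=5 ⇒ p=3097857, q=195535
i=13: a=1 ⇒ p=3674890, q=231957
→ (3674890, 231957).  Check: 3674890²=13504816512100, 251·231957²=13504816512099, difference 1.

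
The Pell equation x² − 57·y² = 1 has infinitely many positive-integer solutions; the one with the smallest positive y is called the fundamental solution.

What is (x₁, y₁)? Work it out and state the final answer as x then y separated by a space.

151 20

d=57: √d = [7; 1,1,4,1,1,14] (ℓ=6, even), read p_5/q_5
a_0=7:  p_0=7·1+0=7,  q_0=7·0+1=1
a_1=1:  p_1=1·7+1=8,  q_1=1·1+0=1
a_2=1:  p_2=1·8+7=15,  q_2=1·1+1=2
a_3=4:  p_3=4·15+8=68,  q_3=4·2+1=9
a_4=1:  p_4=1·68+15=83,  q_4=1·9+2=11
a_5=1:  p_5=1·83+68=151,  q_5=1·11+9=20
(x₁, y₁) = (151, 20);  151² − 57·20² = 1 ✓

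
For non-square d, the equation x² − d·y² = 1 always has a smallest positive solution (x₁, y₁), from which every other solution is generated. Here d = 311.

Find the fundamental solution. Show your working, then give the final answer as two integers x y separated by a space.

16883880 957397

√311 → a₀=17, period (1,1,1,2,1,…,1,1,34); ℓ=16 even so k=15
step 0: (17, 1)  from 17·(1,0) + (0,1)
step 1: (18, 1)  from 1·(17,1) + (1,0)
…
step 6: (1305, 74)  from 6·(194,11) + (141,8)
step 7: (4109, 233)  from 3·(1305,74) + (194,11)
…
step 10: (1376656, 78063)  from 6·(217583,12338) + (71158,4035)
…
step 12: (4565134, 258865)  from 2·(1594239,90401) + (1376656,78063)
…
step 14: (10724507, 608131)  from 1·(6159373,349266) + (4565134,258865)
step 15: (16883880, 957397)  from 1·(10724507,608131) + (6159373,349266)
(x₁, y₁) = (16883880, 957397);  16883880² − 311·957397² = 1 ✓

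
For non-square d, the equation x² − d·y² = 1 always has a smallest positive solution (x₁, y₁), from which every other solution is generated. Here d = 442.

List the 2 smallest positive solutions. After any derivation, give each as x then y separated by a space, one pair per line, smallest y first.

883 42
1559377 74172

√442 → a₀=21, period (42); ℓ=1 odd so k=1
a_0=21:  p_0=21·1+0=21,  q_0=21·0+1=1
a_1=42:  p_1=42·21+1=883,  q_1=42·1+0=42
fundamental: x₁=883, y₁=42  (since 779689 − 442·1764 = 1)
(883+42√442)^2 = 1559377 + 74172√442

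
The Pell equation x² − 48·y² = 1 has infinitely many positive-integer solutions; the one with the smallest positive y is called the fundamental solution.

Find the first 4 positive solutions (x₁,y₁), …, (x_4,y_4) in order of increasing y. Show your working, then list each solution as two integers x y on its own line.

[6; 1,12] for √48; ℓ=2 ⇒ convergent index 1
k=0  a_k=6  p_k/q_k = 6/1
k=1  a_k=1  p_k/q_k = 7/1
fundamental: x₁=7, y₁=1  (since 49 − 48·1 = 1)
k=2:  x_2 = 7·7+48·1·1 = 97,  y_2 = 7·1+1·7 = 14
k=3:  x_3 = 7·97+48·1·14 = 1351,  y_3 = 7·14+1·97 = 195
k=4:  x_4 = 7·1351+48·1·195 = 18817,  y_4 = 7·195+1·1351 = 2716

7 1
97 14
1351 195
18817 2716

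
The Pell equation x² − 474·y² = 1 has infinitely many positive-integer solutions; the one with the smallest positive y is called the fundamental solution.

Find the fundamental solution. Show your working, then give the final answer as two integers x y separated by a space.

193549 8890

[21; 1,3,2,1,1,…,3,1,42] for √474; ℓ=14 ⇒ convergent index 13
step 0: (21, 1)  from 21·(1,0) + (0,1)
step 1: (22, 1)  from 1·(21,1) + (1,0)
step 2: (87, 4)  from 3·(22,1) + (21,1)
step 3: (196, 9)  from 2·(87,4) + (22,1)
step 4: (283, 13)  from 1·(196,9) + (87,4)
step 5: (479, 22)  from 1·(283,13) + (196,9)
step 6: (762, 35)  from 1·(479,22) + (283,13)
…
step 10: (16677, 766)  from 1·(10864,499) + (5813,267)
…
step 12: (149331, 6859)  from 3·(44218,2031) + (16677,766)
step 13: (193549, 8890)  from 1·(149331,6859) + (44218,2031)
fundamental: x₁=193549, y₁=8890  (since 37461215401 − 474·79032100 = 1)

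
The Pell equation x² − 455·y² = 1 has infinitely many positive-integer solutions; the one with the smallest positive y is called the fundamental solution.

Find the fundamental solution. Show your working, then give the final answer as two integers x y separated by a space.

√455 = [21; 3,42, …], period ℓ=2 (even) → k=1
step 0: (21, 1)  from 21·(1,0) + (0,1)
step 1: (64, 3)  from 3·(21,1) + (1,0)
(x₁, y₁) = (64, 3);  64² − 455·3² = 1 ✓

64 3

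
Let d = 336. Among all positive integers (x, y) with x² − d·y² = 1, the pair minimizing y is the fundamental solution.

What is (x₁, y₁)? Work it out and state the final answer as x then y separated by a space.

√336 = [18; 3,36, …], period ℓ=2 (even) → k=1
step 0: (18, 1)  from 18·(1,0) + (0,1)
step 1: (55, 3)  from 3·(18,1) + (1,0)
→ (55, 3).  Check: 55²=3025, 336·3²=3024, difference 1.

55 3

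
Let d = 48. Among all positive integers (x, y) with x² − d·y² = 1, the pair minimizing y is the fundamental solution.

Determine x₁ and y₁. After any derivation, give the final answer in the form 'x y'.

√48 = [6; 1,12, …], period ℓ=2 (even) → k=1
i=0: a=6 ⇒ p=6, q=1
i=1: a=1 ⇒ p=7, q=1
→ (7, 1).  Check: 7²=49, 48·1²=48, difference 1.

7 1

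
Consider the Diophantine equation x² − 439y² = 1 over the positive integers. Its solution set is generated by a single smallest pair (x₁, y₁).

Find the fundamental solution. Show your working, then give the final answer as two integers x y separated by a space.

√439 → a₀=20, period (1,19,1,40); ℓ=4 even so k=3
i=0: a=20 ⇒ p=20, q=1
…
i=2: a=19 ⇒ p=419, q=20
i=3: a=1 ⇒ p=440, q=21
fundamental: x₁=440, y₁=21  (since 193600 − 439·441 = 1)

440 21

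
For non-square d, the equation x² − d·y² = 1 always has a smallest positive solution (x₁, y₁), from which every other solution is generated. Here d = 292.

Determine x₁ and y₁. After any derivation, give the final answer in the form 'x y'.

√292 = [17; 11,2,1,3,8,3,1,2,11,34, …], period ℓ=10 (even) → k=9
step 0: (17, 1)  from 17·(1,0) + (0,1)
step 1: (188, 11)  from 11·(17,1) + (1,0)
step 2: (393, 23)  from 2·(188,11) + (17,1)
step 3: (581, 34)  from 1·(393,23) + (188,11)
step 4: (2136, 125)  from 3·(581,34) + (393,23)
step 5: (17669, 1034)  from 8·(2136,125) + (581,34)
step 6: (55143, 3227)  from 3·(17669,1034) + (2136,125)
step 7: (72812, 4261)  from 1·(55143,3227) + (17669,1034)
step 8: (200767, 11749)  from 2·(72812,4261) + (55143,3227)
step 9: (2281249, 133500)  from 11·(200767,11749) + (72812,4261)
(x₁, y₁) = (2281249, 133500);  2281249² − 292·133500² = 1 ✓

2281249 133500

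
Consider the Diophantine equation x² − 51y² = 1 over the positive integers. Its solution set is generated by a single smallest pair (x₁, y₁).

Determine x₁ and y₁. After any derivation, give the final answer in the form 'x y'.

50 7

d=51: √d = [7; 7,14] (ℓ=2, even), read p_1/q_1
step 0: (7, 1)  from 7·(1,0) + (0,1)
step 1: (50, 7)  from 7·(7,1) + (1,0)
→ (50, 7).  Check: 50²=2500, 51·7²=2499, difference 1.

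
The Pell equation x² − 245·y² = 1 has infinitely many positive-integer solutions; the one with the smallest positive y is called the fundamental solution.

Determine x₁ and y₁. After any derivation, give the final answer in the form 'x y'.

51841 3312

[15; 1,1,1,7,6,7,1,1,1,30] for √245; ℓ=10 ⇒ convergent index 9
step 0: (15, 1)  from 15·(1,0) + (0,1)
step 1: (16, 1)  from 1·(15,1) + (1,0)
step 2: (31, 2)  from 1·(16,1) + (15,1)
step 3: (47, 3)  from 1·(31,2) + (16,1)
step 4: (360, 23)  from 7·(47,3) + (31,2)
step 5: (2207, 141)  from 6·(360,23) + (47,3)
step 6: (15809, 1010)  from 7·(2207,141) + (360,23)
step 7: (18016, 1151)  from 1·(15809,1010) + (2207,141)
step 8: (33825, 2161)  from 1·(18016,1151) + (15809,1010)
step 9: (51841, 3312)  from 1·(33825,2161) + (18016,1151)
(x₁, y₁) = (51841, 3312);  51841² − 245·3312² = 1 ✓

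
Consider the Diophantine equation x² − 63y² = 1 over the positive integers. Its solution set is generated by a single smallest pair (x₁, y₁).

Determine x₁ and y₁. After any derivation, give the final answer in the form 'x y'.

√63 → a₀=7, period (1,14); ℓ=2 even so k=1
a_0=7:  p_0=7·1+0=7,  q_0=7·0+1=1
a_1=1:  p_1=1·7+1=8,  q_1=1·1+0=1
fundamental: x₁=8, y₁=1  (since 64 − 63·1 = 1)

8 1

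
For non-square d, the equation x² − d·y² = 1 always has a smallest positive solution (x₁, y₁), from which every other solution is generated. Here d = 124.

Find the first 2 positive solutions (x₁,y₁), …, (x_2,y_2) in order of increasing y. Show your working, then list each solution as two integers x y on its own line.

√124 = [11; 7,2,1,1,1,…,2,7,22, …], period ℓ=16 (even) → k=15
step 0: (11, 1)  from 11·(1,0) + (0,1)
…
step 3: (245, 22)  from 1·(167,15) + (78,7)
…
step 5: (657, 59)  from 1·(412,37) + (245,22)
step 6: (2383, 214)  from 3·(657,59) + (412,37)
step 7: (3040, 273)  from 1·(2383,214) + (657,59)
…
step 9: (17583, 1579)  from 1·(14543,1306) + (3040,273)
…
step 11: (84875, 7622)  from 1·(67292,6043) + (17583,1579)
…
step 14: (626251, 56239)  from 2·(237042,21287) + (152167,13665)
step 15: (4620799, 414960)  from 7·(626251,56239) + (237042,21287)
fundamental: x₁=4620799, y₁=414960  (since 21351783398401 − 124·172191801600 = 1)
(x_2, y_2) = (4620799·4620799 + 124·414960·414960, 4620799·414960 + 414960·4620799) = (42703566796801, 3834893506080)

4620799 414960
42703566796801 3834893506080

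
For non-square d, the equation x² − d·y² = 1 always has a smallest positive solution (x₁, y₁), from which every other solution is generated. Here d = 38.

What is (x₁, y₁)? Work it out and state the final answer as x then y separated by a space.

[6; 6,12] for √38; ℓ=2 ⇒ convergent index 1
step 0: (6, 1)  from 6·(1,0) + (0,1)
step 1: (37, 6)  from 6·(6,1) + (1,0)
fundamental: x₁=37, y₁=6  (since 1369 − 38·36 = 1)

37 6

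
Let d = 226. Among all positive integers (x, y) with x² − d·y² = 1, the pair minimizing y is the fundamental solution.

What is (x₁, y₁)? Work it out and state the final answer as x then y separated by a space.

451 30

[15; 30] for √226; ℓ=1 ⇒ convergent index 1
step 0: (15, 1)  from 15·(1,0) + (0,1)
step 1: (451, 30)  from 30·(15,1) + (1,0)
→ (451, 30).  Check: 451²=203401, 226·30²=203400, difference 1.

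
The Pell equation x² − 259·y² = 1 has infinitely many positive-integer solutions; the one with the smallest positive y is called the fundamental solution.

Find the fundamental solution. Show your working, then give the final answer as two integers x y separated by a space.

d=259: √d = [16; 10,1,2,3,4,3,2,1,10,32] (ℓ=10, even), read p_9/q_9
step 0: (16, 1)  from 16·(1,0) + (0,1)
step 1: (161, 10)  from 10·(16,1) + (1,0)
step 2: (177, 11)  from 1·(161,10) + (16,1)
step 3: (515, 32)  from 2·(177,11) + (161,10)
step 4: (1722, 107)  from 3·(515,32) + (177,11)
step 5: (7403, 460)  from 4·(1722,107) + (515,32)
step 6: (23931, 1487)  from 3·(7403,460) + (1722,107)
step 7: (55265, 3434)  from 2·(23931,1487) + (7403,460)
step 8: (79196, 4921)  from 1·(55265,3434) + (23931,1487)
step 9: (847225, 52644)  from 10·(79196,4921) + (55265,3434)
→ (847225, 52644).  Check: 847225²=717790200625, 259·52644²=717790200624, difference 1.

847225 52644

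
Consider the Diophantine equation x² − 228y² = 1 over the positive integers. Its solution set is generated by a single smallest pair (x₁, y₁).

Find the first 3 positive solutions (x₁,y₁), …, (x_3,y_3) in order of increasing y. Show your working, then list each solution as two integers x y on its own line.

√228 → a₀=15, period (10,30); ℓ=2 even so k=1
step 0: (15, 1)  from 15·(1,0) + (0,1)
step 1: (151, 10)  from 10·(15,1) + (1,0)
fundamental: x₁=151, y₁=10  (since 22801 − 228·100 = 1)
(151+10√228)^2 = 45601 + 3020√228
(151+10√228)^3 = 13771351 + 912030√228

151 10
45601 3020
13771351 912030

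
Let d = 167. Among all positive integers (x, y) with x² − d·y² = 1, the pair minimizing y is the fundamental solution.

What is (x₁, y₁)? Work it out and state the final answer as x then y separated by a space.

168 13

√167 → a₀=12, period (1,11,1,24); ℓ=4 even so k=3
a_0=12:  p_0=12·1+0=12,  q_0=12·0+1=1
…
a_2=11:  p_2=11·13+12=155,  q_2=11·1+1=12
a_3=1:  p_3=1·155+13=168,  q_3=1·12+1=13
(x₁, y₁) = (168, 13);  168² − 167·13² = 1 ✓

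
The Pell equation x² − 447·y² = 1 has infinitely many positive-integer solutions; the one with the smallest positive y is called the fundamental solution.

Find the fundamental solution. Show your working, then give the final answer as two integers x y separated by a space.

148 7

√447 = [21; 7,42, …], period ℓ=2 (even) → k=1
step 0: (21, 1)  from 21·(1,0) + (0,1)
step 1: (148, 7)  from 7·(21,1) + (1,0)
→ (148, 7).  Check: 148²=21904, 447·7²=21903, difference 1.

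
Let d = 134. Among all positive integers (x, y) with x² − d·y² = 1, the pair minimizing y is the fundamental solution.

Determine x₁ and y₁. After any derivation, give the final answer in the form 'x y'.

√134 = [11; 1,1,2,1,3,…,1,1,22, …], period ℓ=14 (even) → k=13
k=0  a_k=11  p_k/q_k = 11/1
k=1  a_k=1  p_k/q_k = 12/1
k=2  a_k=1  p_k/q_k = 23/2
k=3  a_k=2  p_k/q_k = 58/5
…
k=6  a_k=1  p_k/q_k = 382/33
…
k=8  a_k=1  p_k/q_k = 4503/389
…
k=10  a_k=1  p_k/q_k = 22133/1912
…
k=12  a_k=1  p_k/q_k = 84029/7259
k=13  a_k=1  p_k/q_k = 145925/12606
→ (145925, 12606).  Check: 145925²=21294105625, 134·12606²=21294105624, difference 1.

145925 12606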